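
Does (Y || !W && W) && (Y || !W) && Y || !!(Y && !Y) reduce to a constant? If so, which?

(Y || !W && W) && (Y || !W) && Y || !!(Y && !Y)
= (Y || !W && W) && Y || !!(Y && !Y)   [absorption]
= (Y || !W && W) && Y || Y && !Y   [double negation]
= Y && Y || Y && !Y   [complement / identity]
= Y   [distribution]
This depends on Y, so it is not a constant.

no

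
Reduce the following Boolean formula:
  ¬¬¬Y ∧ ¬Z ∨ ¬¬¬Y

¬¬¬Y ∧ ¬Z ∨ ¬¬¬Y
= ¬Y ∧ ¬Z ∨ ¬¬¬Y   [double negation]
= ¬Y ∧ ¬Z ∨ ¬Y   [double negation]
= ¬Y   [absorption]

¬Y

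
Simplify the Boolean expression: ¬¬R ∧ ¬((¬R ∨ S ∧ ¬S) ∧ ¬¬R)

R

¬¬R ∧ ¬((¬R ∨ S ∧ ¬S) ∧ ¬¬R)
= ¬¬R ∧ ¬(¬R ∧ ¬¬R)
= R ∧ ¬(¬R ∧ ¬¬R)
= R ∧ (R ∨ ¬R)
= R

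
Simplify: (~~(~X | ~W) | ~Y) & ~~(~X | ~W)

~X | ~W

(~~(~X | ~W) | ~Y) & ~~(~X | ~W)
= ~~(~X | ~W)   (absorption)
= ~X | ~W   (double negation)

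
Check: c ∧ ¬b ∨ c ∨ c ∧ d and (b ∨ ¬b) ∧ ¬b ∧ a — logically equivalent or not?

No

E1: c ∧ ¬b ∨ c ∨ c ∧ d
    = c ∨ c ∧ d   [absorption]
    = c   [absorption]
E2: (b ∨ ¬b) ∧ ¬b ∧ a
    = ¬b ∧ a   [complement / identity]
These differ: at a=0, b=0, c=1, d=1, E1 = 1 but E2 = 0.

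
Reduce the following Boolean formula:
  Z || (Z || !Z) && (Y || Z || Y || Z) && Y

Z || Y

Z || (Z || !Z) && (Y || Z || Y || Z) && Y
= Z || (Y || Z || Y || Z) && Y   — complement / identity
= Z || (Y || Z) && Y   — idempotence
= Z || Y   — absorption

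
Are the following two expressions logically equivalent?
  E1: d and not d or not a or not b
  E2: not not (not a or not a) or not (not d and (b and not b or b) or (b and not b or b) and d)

E1: d and not d or not a or not b
    = not a or not b   — complement / identity
E2: not not (not a or not a) or not (not d and (b and not b or b) or (b and not b or b) and d)
    = not not (not a or not a) or not (b and not b or b)   — distribution
    = not a or not a or not (b and not b or b)   — double negation
    = not a or not a or not b   — complement / identity
    = not a or not b   — idempotence
Both reduce to not a or not b, so they are equivalent.

Yes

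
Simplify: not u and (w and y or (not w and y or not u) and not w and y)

not u and y

not u and (w and y or (not w and y or not u) and not w and y)
= not u and (w and y or not w and y)   [absorption]
= not u and y   [distribution]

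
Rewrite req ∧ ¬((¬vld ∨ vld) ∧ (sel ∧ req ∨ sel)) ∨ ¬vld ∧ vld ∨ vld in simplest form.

req ∧ ¬sel ∨ vld

req ∧ ¬((¬vld ∨ vld) ∧ (sel ∧ req ∨ sel)) ∨ ¬vld ∧ vld ∨ vld
= req ∧ ¬((¬vld ∨ vld) ∧ sel) ∨ ¬vld ∧ vld ∨ vld
= req ∧ ¬((¬vld ∨ vld) ∧ sel) ∨ vld
= req ∧ ¬sel ∨ vld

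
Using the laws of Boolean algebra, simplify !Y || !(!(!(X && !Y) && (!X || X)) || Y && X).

!Y || !X

!Y || !(!(!(X && !Y) && (!X || X)) || Y && X)
= !Y || !(!!(X && !Y) || Y && X)   [complement / identity]
= !Y || !(X && !Y || Y && X)   [double negation]
= !Y || !X   [distribution]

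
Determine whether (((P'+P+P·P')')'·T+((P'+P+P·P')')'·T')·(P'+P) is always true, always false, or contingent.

always true

(((P'+P+P·P')')'·T+((P'+P+P·P')')'·T')·(P'+P)
= (T+T')·((P'+P+P·P')')'·(P'+P)   (distribution)
= (T+T')·((P'+P)')'·(P'+P)   (complement / identity)
= (T+T')·(P'+P)·(P'+P)   (double negation)
= (T+T')·(P'+P)   (complement / identity)
= P'+P   (complement / identity)
= 1   (complement)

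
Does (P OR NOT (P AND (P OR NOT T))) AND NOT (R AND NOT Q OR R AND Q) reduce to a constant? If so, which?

(P OR NOT (P AND (P OR NOT T))) AND NOT (R AND NOT Q OR R AND Q)
= (P OR NOT P) AND NOT (R AND NOT Q OR R AND Q)   — absorption
= NOT (R AND NOT Q OR R AND Q)   — complement / identity
= NOT R   — distribution
This depends on R, so it is not a constant.

no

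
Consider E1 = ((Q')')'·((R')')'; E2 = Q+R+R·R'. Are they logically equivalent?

E1: ((Q')')'·((R')')'
    = ((Q')')'·R'   [double negation]
    = Q'·R'   [double negation]
E2: Q+R+R·R'
    = Q+R   [complement / identity]
These differ: at Q=1, R=1, E1 = 0 but E2 = 1.

No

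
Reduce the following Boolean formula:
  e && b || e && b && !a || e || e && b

e && b || e && b && !a || e || e && b
= e && b || e || e && b   [absorption]
= e || e && b   [absorption]
= e   [absorption]

e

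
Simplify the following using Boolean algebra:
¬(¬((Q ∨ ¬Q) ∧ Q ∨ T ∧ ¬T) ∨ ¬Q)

Q

¬(¬((Q ∨ ¬Q) ∧ Q ∨ T ∧ ¬T) ∨ ¬Q)
= ¬(¬((Q ∨ ¬Q) ∧ Q) ∨ ¬Q)   (complement / identity)
= (Q ∨ ¬Q) ∧ Q ∧ Q   (De Morgan)
= Q ∧ Q   (complement / identity)
= Q   (idempotence)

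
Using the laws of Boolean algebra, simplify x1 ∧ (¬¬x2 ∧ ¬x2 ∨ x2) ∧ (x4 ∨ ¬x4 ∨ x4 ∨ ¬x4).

x1 ∧ (¬¬x2 ∧ ¬x2 ∨ x2) ∧ (x4 ∨ ¬x4 ∨ x4 ∨ ¬x4)
= x1 ∧ (x2 ∧ ¬x2 ∨ x2) ∧ (x4 ∨ ¬x4 ∨ x4 ∨ ¬x4)   — double negation
= x1 ∧ x2 ∧ (x4 ∨ ¬x4 ∨ x4 ∨ ¬x4)   — complement / identity
= x1 ∧ x2 ∧ (x4 ∨ ¬x4)   — idempotence
= x1 ∧ x2   — complement / identity

x1 ∧ x2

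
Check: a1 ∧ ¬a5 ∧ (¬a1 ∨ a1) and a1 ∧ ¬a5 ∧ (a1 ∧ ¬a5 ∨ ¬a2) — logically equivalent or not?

E1: a1 ∧ ¬a5 ∧ (¬a1 ∨ a1)
    = a1 ∧ ¬a5   (complement / identity)
E2: a1 ∧ ¬a5 ∧ (a1 ∧ ¬a5 ∨ ¬a2)
    = a1 ∧ ¬a5   (absorption)
Both reduce to a1 ∧ ¬a5, so they are equivalent.

Yes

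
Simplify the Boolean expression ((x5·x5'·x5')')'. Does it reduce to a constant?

0

((x5·x5'·x5')')'
= ((x5·x5')')'   [idempotence]
= x5·x5'   [double negation]
= 0   [complement]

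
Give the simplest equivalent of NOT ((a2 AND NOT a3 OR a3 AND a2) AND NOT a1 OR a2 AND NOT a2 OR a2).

NOT a2

NOT ((a2 AND NOT a3 OR a3 AND a2) AND NOT a1 OR a2 AND NOT a2 OR a2)
= NOT (a2 AND NOT a1 OR a2 AND NOT a2 OR a2)   — distribution
= NOT (a2 AND NOT a1 OR a2)   — complement / identity
= NOT a2   — absorption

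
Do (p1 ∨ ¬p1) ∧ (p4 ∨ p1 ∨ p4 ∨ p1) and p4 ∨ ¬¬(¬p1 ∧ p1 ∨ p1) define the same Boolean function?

E1: (p1 ∨ ¬p1) ∧ (p4 ∨ p1 ∨ p4 ∨ p1)
    = (p1 ∨ ¬p1) ∧ (p4 ∨ p1)   — idempotence
    = p4 ∨ p1   — complement / identity
E2: p4 ∨ ¬¬(¬p1 ∧ p1 ∨ p1)
    = p4 ∨ ¬¬p1   — complement / identity
    = p4 ∨ p1   — double negation
Both reduce to p4 ∨ p1, so they are equivalent.

Yes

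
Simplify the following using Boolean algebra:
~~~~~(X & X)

~~~~~(X & X)
= ~~~(X & X)   (double negation)
= ~(X & X)   (double negation)
= ~X   (idempotence)

~X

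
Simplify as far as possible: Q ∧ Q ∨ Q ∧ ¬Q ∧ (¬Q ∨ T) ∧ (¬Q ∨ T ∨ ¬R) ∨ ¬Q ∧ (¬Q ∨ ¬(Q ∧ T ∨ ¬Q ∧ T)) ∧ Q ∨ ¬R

Q ∧ Q ∨ Q ∧ ¬Q ∧ (¬Q ∨ T) ∧ (¬Q ∨ T ∨ ¬R) ∨ ¬Q ∧ (¬Q ∨ ¬(Q ∧ T ∨ ¬Q ∧ T)) ∧ Q ∨ ¬R
= Q ∧ Q ∨ Q ∧ ¬Q ∧ (¬Q ∨ T) ∧ (¬Q ∨ T ∨ ¬R) ∨ ¬Q ∧ (¬Q ∨ ¬T) ∧ Q ∨ ¬R   — distribution
= Q ∧ Q ∨ Q ∧ ¬Q ∧ (¬Q ∨ T) ∨ ¬Q ∧ (¬Q ∨ ¬T) ∧ Q ∨ ¬R   — absorption
= Q ∧ Q ∨ Q ∧ ¬Q ∨ ¬Q ∧ (¬Q ∨ ¬T) ∧ Q ∨ ¬R   — absorption
= Q ∧ Q ∨ Q ∧ ¬Q ∨ ¬Q ∧ Q ∨ ¬R   — absorption
= Q ∧ Q ∨ ¬Q ∧ Q ∨ ¬R   — complement / identity
= Q ∨ ¬R   — distribution

Q ∨ ¬R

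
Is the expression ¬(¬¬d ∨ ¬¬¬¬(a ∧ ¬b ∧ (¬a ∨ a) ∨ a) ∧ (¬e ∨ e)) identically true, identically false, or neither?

¬(¬¬d ∨ ¬¬¬¬(a ∧ ¬b ∧ (¬a ∨ a) ∨ a) ∧ (¬e ∨ e))
= ¬(¬¬d ∨ ¬¬¬¬(a ∧ ¬b ∧ (¬a ∨ a) ∨ a))   [complement / identity]
= ¬(¬¬d ∨ ¬¬¬¬(a ∧ ¬b ∨ a))   [complement / identity]
= ¬(¬¬d ∨ ¬¬¬¬a)   [absorption]
= ¬d ∧ ¬¬¬a   [De Morgan]
= ¬d ∧ ¬a   [double negation]
This depends on a, d, so it is not a constant.

neither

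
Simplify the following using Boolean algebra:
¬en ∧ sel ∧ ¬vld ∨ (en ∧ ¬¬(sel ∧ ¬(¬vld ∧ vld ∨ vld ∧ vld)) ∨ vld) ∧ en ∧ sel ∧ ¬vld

¬en ∧ sel ∧ ¬vld ∨ (en ∧ ¬¬(sel ∧ ¬(¬vld ∧ vld ∨ vld ∧ vld)) ∨ vld) ∧ en ∧ sel ∧ ¬vld
= ¬en ∧ sel ∧ ¬vld ∨ (en ∧ sel ∧ ¬(¬vld ∧ vld ∨ vld ∧ vld) ∨ vld) ∧ en ∧ sel ∧ ¬vld   (double negation)
= ¬en ∧ sel ∧ ¬vld ∨ (en ∧ sel ∧ ¬vld ∨ vld) ∧ en ∧ sel ∧ ¬vld   (distribution)
= ¬en ∧ sel ∧ ¬vld ∨ en ∧ sel ∧ ¬vld   (absorption)
= sel ∧ ¬vld   (distribution)

sel ∧ ¬vld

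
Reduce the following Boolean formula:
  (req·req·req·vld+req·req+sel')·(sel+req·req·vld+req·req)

req

(req·req·req·vld+req·req+sel')·(sel+req·req·vld+req·req)
= (req·req·vld+req·req+sel')·(sel+req·req·vld+req·req)
= req·req·vld+req·req+sel'·sel
= req·req·vld+req·req
= req·req
= req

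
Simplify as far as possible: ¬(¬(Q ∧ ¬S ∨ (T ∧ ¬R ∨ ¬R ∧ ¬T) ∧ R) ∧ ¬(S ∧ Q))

Q

¬(¬(Q ∧ ¬S ∨ (T ∧ ¬R ∨ ¬R ∧ ¬T) ∧ R) ∧ ¬(S ∧ Q))
= Q ∧ ¬S ∨ (T ∧ ¬R ∨ ¬R ∧ ¬T) ∧ R ∨ S ∧ Q   [De Morgan]
= Q ∧ ¬S ∨ ¬R ∧ R ∨ S ∧ Q   [distribution]
= Q ∧ ¬S ∨ S ∧ Q   [complement / identity]
= Q   [distribution]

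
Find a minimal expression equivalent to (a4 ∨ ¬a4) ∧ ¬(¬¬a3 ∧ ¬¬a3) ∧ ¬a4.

(a4 ∨ ¬a4) ∧ ¬(¬¬a3 ∧ ¬¬a3) ∧ ¬a4
= ¬(¬¬a3 ∧ ¬¬a3) ∧ ¬a4   — complement / identity
= ¬¬¬a3 ∧ ¬a4   — idempotence
= ¬a3 ∧ ¬a4   — double negation

¬a3 ∧ ¬a4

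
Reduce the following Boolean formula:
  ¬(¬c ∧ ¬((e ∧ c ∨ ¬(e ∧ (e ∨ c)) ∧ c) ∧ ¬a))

¬(¬c ∧ ¬((e ∧ c ∨ ¬(e ∧ (e ∨ c)) ∧ c) ∧ ¬a))
= ¬(¬c ∧ ¬((e ∧ c ∨ ¬e ∧ c) ∧ ¬a))   — absorption
= c ∨ (e ∧ c ∨ ¬e ∧ c) ∧ ¬a   — De Morgan
= c ∨ c ∧ ¬a   — distribution
= c   — absorption

c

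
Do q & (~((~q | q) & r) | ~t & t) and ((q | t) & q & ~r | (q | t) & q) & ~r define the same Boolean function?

E1: q & (~((~q | q) & r) | ~t & t)
    = q & ~((~q | q) & r)   [complement / identity]
    = q & ~r   [complement / identity]
E2: ((q | t) & q & ~r | (q | t) & q) & ~r
    = (q | t) & q & ~r   [absorption]
    = q & ~r   [absorption]
Both reduce to q & ~r, so they are equivalent.

Yes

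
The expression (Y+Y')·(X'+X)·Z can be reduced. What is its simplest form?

Z

(Y+Y')·(X'+X)·Z
= (Y+Y')·Z   (complement / identity)
= Z   (complement / identity)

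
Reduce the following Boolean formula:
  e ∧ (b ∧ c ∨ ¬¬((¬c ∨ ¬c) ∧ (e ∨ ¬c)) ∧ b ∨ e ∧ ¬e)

e ∧ b

e ∧ (b ∧ c ∨ ¬¬((¬c ∨ ¬c) ∧ (e ∨ ¬c)) ∧ b ∨ e ∧ ¬e)
= e ∧ (b ∧ c ∨ (¬c ∨ ¬c) ∧ (e ∨ ¬c) ∧ b ∨ e ∧ ¬e)   (double negation)
= e ∧ (b ∧ c ∨ (¬c ∨ ¬c) ∧ (e ∨ ¬c) ∧ b)   (complement / identity)
= e ∧ (b ∧ c ∨ (¬c ∧ e ∨ ¬c) ∧ b)   (distribution)
= e ∧ (b ∧ c ∨ ¬c ∧ b)   (absorption)
= e ∧ b   (distribution)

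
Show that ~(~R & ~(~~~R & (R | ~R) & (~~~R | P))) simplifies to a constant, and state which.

1

~(~R & ~(~~~R & (R | ~R) & (~~~R | P)))
= R | ~~~R & (R | ~R) & (~~~R | P)   (De Morgan)
= R | ~~~R & (~~~R | P)   (complement / identity)
= R | ~~~R   (absorption)
= R | ~R   (double negation)
= 1   (complement)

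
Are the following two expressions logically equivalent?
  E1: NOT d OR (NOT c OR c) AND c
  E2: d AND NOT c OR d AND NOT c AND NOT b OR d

No

E1: NOT d OR (NOT c OR c) AND c
    = NOT d OR c
E2: d AND NOT c OR d AND NOT c AND NOT b OR d
    = d AND NOT c OR d
    = d
These differ: at b=0, c=1, d=0, E1 = 1 but E2 = 0.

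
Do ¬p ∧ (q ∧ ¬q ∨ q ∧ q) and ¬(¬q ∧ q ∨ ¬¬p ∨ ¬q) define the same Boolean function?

Yes

E1: ¬p ∧ (q ∧ ¬q ∨ q ∧ q)
    = ¬p ∧ q   (distribution)
E2: ¬(¬q ∧ q ∨ ¬¬p ∨ ¬q)
    = ¬(¬¬p ∨ ¬q)   (complement / identity)
    = ¬p ∧ q   (De Morgan)
Both reduce to ¬p ∧ q, so they are equivalent.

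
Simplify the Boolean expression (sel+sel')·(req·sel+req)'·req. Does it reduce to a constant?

0

(sel+sel')·(req·sel+req)'·req
= (req·sel+req)'·req   — complement / identity
= req'·req   — absorption
= 0   — complement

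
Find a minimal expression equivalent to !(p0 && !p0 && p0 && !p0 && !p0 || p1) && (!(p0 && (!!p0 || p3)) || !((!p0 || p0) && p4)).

!(p0 && !p0 && p0 && !p0 && !p0 || p1) && (!(p0 && (!!p0 || p3)) || !((!p0 || p0) && p4))
= !(p0 && !p0 && p0 && !p0 && !p0 || p1) && (!(p0 && (p0 || p3)) || !((!p0 || p0) && p4))
= !(p0 && !p0 && p0 && !p0 || p1) && (!(p0 && (p0 || p3)) || !((!p0 || p0) && p4))
= !(p0 && !p0 || p1) && (!(p0 && (p0 || p3)) || !((!p0 || p0) && p4))
= !(p0 && !p0 || p1) && (!(p0 && (p0 || p3)) || !p4)
= !(p0 && !p0 || p1) && (!p0 || !p4)
= !p1 && (!p0 || !p4)

!p1 && (!p0 || !p4)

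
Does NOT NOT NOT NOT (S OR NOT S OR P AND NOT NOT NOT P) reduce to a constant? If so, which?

NOT NOT NOT NOT (S OR NOT S OR P AND NOT NOT NOT P)
= NOT NOT NOT NOT (S OR NOT S OR P AND NOT P)   (double negation)
= NOT NOT (S OR NOT S OR P AND NOT P)   (double negation)
= NOT NOT (S OR NOT S)   (complement / identity)
= S OR NOT S   (double negation)
= TRUE   (complement)

yes, True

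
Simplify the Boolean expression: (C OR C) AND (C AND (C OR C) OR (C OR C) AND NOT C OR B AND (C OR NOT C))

C

(C OR C) AND (C AND (C OR C) OR (C OR C) AND NOT C OR B AND (C OR NOT C))
= (C OR C) AND (C AND (C OR C) OR (C OR C) AND NOT C OR B)
= (C OR C) AND (C OR C OR B)
= C OR C
= C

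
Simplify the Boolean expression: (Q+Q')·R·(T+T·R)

(Q+Q')·R·(T+T·R)
= R·(T+T·R)   — complement / identity
= R·T   — absorption

R·T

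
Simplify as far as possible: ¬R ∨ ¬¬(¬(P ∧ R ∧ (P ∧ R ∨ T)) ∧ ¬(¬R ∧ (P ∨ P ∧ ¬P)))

¬R ∨ ¬¬(¬(P ∧ R ∧ (P ∧ R ∨ T)) ∧ ¬(¬R ∧ (P ∨ P ∧ ¬P)))
= ¬R ∨ ¬¬(¬(P ∧ R ∧ (P ∧ R ∨ T)) ∧ ¬(¬R ∧ P))
= ¬R ∨ ¬¬(¬(P ∧ R) ∧ ¬(¬R ∧ P))
= ¬R ∨ ¬(P ∧ R ∨ ¬R ∧ P)
= ¬R ∨ ¬P

¬R ∨ ¬P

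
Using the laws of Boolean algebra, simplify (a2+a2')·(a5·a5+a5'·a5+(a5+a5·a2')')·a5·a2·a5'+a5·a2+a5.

(a2+a2')·(a5·a5+a5'·a5+(a5+a5·a2')')·a5·a2·a5'+a5·a2+a5
= (a2+a2')·(a5+(a5+a5·a2')')·a5·a2·a5'+a5·a2+a5
= (a2+a2')·(a5+a5')·a5·a2·a5'+a5·a2+a5
= (a5+a5')·a5·a2·a5'+a5·a2+a5
= a5·a2·a5'+a5·a2+a5
= a5·a2+a5
= a5

a5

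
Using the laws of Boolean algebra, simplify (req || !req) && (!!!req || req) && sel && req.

(req || !req) && (!!!req || req) && sel && req
= (req || !req) && (!req || req) && sel && req   (double negation)
= (!req || req) && sel && req   (complement / identity)
= sel && req   (complement / identity)

sel && req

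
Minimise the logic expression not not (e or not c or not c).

not not (e or not c or not c)
= e or not c or not c   (double negation)
= e or not c   (idempotence)

e or not c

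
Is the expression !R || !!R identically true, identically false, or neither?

!R || !!R
= !R || R   [double negation]
= true   [complement]

identically true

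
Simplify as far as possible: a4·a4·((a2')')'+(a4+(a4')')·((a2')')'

a4·a2'

a4·a4·((a2')')'+(a4+(a4')')·((a2')')'
= a4·a4·((a2')')'+(a4+a4)·((a2')')'   — double negation
= a4·((a2')')'+(a4+a4)·((a2')')'   — idempotence
= a4·((a2')')'+a4·((a2')')'   — idempotence
= a4·((a2')')'   — idempotence
= a4·a2'   — double negation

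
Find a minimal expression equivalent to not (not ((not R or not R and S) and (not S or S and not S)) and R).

not R

not (not ((not R or not R and S) and (not S or S and not S)) and R)
= not (not ((not R or not R and S) and not S) and R)   [complement / identity]
= not (not (not R and not S) and R)   [absorption]
= not ((R or S) and R)   [De Morgan]
= not R   [absorption]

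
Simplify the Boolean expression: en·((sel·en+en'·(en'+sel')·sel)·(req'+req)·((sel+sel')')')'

en·((sel·en+en'·(en'+sel')·sel)·(req'+req)·((sel+sel')')')'
= en·((sel·en+en'·(en'+sel')·sel)·((sel+sel')')')'   [complement / identity]
= en·((sel·en+en'·sel)·((sel+sel')')')'   [absorption]
= en·((sel·en+en'·sel)·(sel+sel'))'   [double negation]
= en·(sel·en+en'·sel)'   [complement / identity]
= en·sel'   [distribution]

en·sel'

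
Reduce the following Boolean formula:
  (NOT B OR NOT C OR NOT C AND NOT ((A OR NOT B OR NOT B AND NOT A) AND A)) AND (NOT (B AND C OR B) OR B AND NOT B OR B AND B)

NOT B OR NOT C

(NOT B OR NOT C OR NOT C AND NOT ((A OR NOT B OR NOT B AND NOT A) AND A)) AND (NOT (B AND C OR B) OR B AND NOT B OR B AND B)
= (NOT B OR NOT C OR NOT C AND NOT ((A OR NOT B OR NOT B AND NOT A) AND A)) AND (NOT B OR B AND NOT B OR B AND B)   — absorption
= (NOT B OR NOT C OR NOT C AND NOT ((A OR NOT B OR NOT B AND NOT A) AND A)) AND (NOT B OR B)   — distribution
= (NOT B OR NOT C OR NOT C AND NOT ((A OR NOT B) AND A)) AND (NOT B OR B)   — absorption
= NOT B OR NOT C OR NOT C AND NOT ((A OR NOT B) AND A)   — complement / identity
= NOT B OR NOT C OR NOT C AND NOT A   — absorption
= NOT B OR NOT C   — absorption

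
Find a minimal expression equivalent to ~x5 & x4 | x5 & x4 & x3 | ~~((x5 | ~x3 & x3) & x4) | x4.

~x5 & x4 | x5 & x4 & x3 | ~~((x5 | ~x3 & x3) & x4) | x4
= ~x5 & x4 | x5 & x4 & x3 | (x5 | ~x3 & x3) & x4 | x4
= ~x5 & x4 | x5 & x4 & x3 | x5 & x4 | x4
= ~x5 & x4 | x5 & x4 | x4
= x4 | x4
= x4

x4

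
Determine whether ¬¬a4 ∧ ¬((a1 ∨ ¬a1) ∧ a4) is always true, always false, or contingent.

always false

¬¬a4 ∧ ¬((a1 ∨ ¬a1) ∧ a4)
= ¬¬a4 ∧ ¬a4   — complement / identity
= a4 ∧ ¬a4   — double negation
= False   — complement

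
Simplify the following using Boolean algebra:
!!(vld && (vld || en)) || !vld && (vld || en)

vld || en

!!(vld && (vld || en)) || !vld && (vld || en)
= vld && (vld || en) || !vld && (vld || en)   [double negation]
= vld || en   [distribution]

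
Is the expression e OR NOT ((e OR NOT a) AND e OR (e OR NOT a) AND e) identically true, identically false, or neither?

e OR NOT ((e OR NOT a) AND e OR (e OR NOT a) AND e)
= e OR NOT ((e OR NOT a) AND e)
= e OR NOT e
= TRUE

identically true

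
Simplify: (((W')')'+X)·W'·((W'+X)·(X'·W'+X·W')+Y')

(((W')')'+X)·W'·((W'+X)·(X'·W'+X·W')+Y')
= (((W')')'+X)·W'·((W'+X)·W'+Y')   — distribution
= (W'+X)·W'·((W'+X)·W'+Y')   — double negation
= (W'+X)·W'   — absorption
= W'   — absorption

W'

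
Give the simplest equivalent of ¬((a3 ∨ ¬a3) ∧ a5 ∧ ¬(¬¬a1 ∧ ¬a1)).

¬a5

¬((a3 ∨ ¬a3) ∧ a5 ∧ ¬(¬¬a1 ∧ ¬a1))
= ¬(a5 ∧ ¬(¬¬a1 ∧ ¬a1))   (complement / identity)
= ¬(a5 ∧ (¬a1 ∨ a1))   (De Morgan)
= ¬a5   (complement / identity)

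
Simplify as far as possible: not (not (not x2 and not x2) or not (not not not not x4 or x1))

not x2 and (x4 or x1)

not (not (not x2 and not x2) or not (not not not not x4 or x1))
= not x2 and not x2 and (not not not not x4 or x1)   (De Morgan)
= not x2 and not x2 and (not not x4 or x1)   (double negation)
= not x2 and (not not x4 or x1)   (idempotence)
= not x2 and (x4 or x1)   (double negation)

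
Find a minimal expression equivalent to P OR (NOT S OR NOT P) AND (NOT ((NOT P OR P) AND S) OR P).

P OR (NOT S OR NOT P) AND (NOT ((NOT P OR P) AND S) OR P)
= P OR (NOT S OR NOT P) AND (NOT S OR P)   (complement / identity)
= P OR NOT P AND P OR NOT S   (distribution)
= P OR NOT S   (complement / identity)

P OR NOT S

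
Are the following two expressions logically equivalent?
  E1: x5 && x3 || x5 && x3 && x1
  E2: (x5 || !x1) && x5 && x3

Yes

E1: x5 && x3 || x5 && x3 && x1
    = x5 && x3
E2: (x5 || !x1) && x5 && x3
    = x5 && x3
Both reduce to x5 && x3, so they are equivalent.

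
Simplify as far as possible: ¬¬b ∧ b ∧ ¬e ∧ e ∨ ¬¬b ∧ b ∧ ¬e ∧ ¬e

b ∧ ¬e

¬¬b ∧ b ∧ ¬e ∧ e ∨ ¬¬b ∧ b ∧ ¬e ∧ ¬e
= ¬¬b ∧ b ∧ ¬e   [distribution]
= b ∧ b ∧ ¬e   [double negation]
= b ∧ ¬e   [idempotence]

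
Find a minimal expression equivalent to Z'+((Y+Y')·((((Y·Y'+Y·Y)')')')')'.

Z'+Y'

Z'+((Y+Y')·((((Y·Y'+Y·Y)')')')')'
= Z'+(((((Y·Y'+Y·Y)')')')')'   — complement / identity
= Z'+((((Y')')')')'   — distribution
= Z'+((Y')')'   — double negation
= Z'+Y'   — double negation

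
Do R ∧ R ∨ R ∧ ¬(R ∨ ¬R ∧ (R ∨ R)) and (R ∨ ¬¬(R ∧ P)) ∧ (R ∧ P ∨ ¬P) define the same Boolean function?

Yes

E1: R ∧ R ∨ R ∧ ¬(R ∨ ¬R ∧ (R ∨ R))
    = R ∧ R ∨ R ∧ ¬(R ∨ ¬R ∧ R)   [idempotence]
    = R ∧ R ∨ R ∧ ¬R   [complement / identity]
    = R   [distribution]
E2: (R ∨ ¬¬(R ∧ P)) ∧ (R ∧ P ∨ ¬P)
    = (R ∨ R ∧ P) ∧ (R ∧ P ∨ ¬P)   [double negation]
    = R ∧ ¬P ∨ R ∧ P   [distribution]
    = R   [distribution]
Both reduce to R, so they are equivalent.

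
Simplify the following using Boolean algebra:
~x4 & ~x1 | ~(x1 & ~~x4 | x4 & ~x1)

~x4 & ~x1 | ~(x1 & ~~x4 | x4 & ~x1)
= ~x4 & ~x1 | ~(x1 & x4 | x4 & ~x1)
= ~x4 & ~x1 | ~x4
= ~x4

~x4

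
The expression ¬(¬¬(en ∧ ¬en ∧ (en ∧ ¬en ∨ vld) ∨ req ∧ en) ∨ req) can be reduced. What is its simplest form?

¬(¬¬(en ∧ ¬en ∧ (en ∧ ¬en ∨ vld) ∨ req ∧ en) ∨ req)
= ¬(en ∧ ¬en ∧ (en ∧ ¬en ∨ vld) ∨ req ∧ en ∨ req)
= ¬(en ∧ ¬en ∨ req ∧ en ∨ req)
= ¬(req ∧ en ∨ req)
= ¬req

¬req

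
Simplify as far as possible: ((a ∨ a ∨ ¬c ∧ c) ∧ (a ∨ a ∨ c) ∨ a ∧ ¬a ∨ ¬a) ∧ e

e

((a ∨ a ∨ ¬c ∧ c) ∧ (a ∨ a ∨ c) ∨ a ∧ ¬a ∨ ¬a) ∧ e
= ((a ∨ a) ∧ (a ∨ a ∨ c) ∨ a ∧ ¬a ∨ ¬a) ∧ e   [complement / identity]
= (a ∨ a ∨ a ∧ ¬a ∨ ¬a) ∧ e   [absorption]
= (a ∨ a ∧ ¬a ∨ ¬a) ∧ e   [idempotence]
= (a ∨ ¬a) ∧ e   [complement / identity]
= e   [complement / identity]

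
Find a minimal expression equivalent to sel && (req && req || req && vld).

sel && (req && req || req && vld)
= sel && req && (req || vld)   [distribution]
= sel && req   [absorption]

sel && req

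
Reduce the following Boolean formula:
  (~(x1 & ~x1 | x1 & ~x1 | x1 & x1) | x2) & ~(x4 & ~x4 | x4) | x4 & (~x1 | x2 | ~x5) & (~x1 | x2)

~x1 | x2

(~(x1 & ~x1 | x1 & ~x1 | x1 & x1) | x2) & ~(x4 & ~x4 | x4) | x4 & (~x1 | x2 | ~x5) & (~x1 | x2)
= (~(x1 & ~x1 | x1 & x1) | x2) & ~(x4 & ~x4 | x4) | x4 & (~x1 | x2 | ~x5) & (~x1 | x2)
= (~x1 | x2) & ~(x4 & ~x4 | x4) | x4 & (~x1 | x2 | ~x5) & (~x1 | x2)
= (~x1 | x2) & ~(x4 & ~x4 | x4) | x4 & (~x1 | x2)
= (~x1 | x2) & ~x4 | x4 & (~x1 | x2)
= ~x1 | x2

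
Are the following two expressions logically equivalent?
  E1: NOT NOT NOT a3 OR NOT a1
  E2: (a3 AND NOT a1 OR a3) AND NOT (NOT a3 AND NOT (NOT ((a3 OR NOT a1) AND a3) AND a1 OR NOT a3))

No

E1: NOT NOT NOT a3 OR NOT a1
    = NOT a3 OR NOT a1
E2: (a3 AND NOT a1 OR a3) AND NOT (NOT a3 AND NOT (NOT ((a3 OR NOT a1) AND a3) AND a1 OR NOT a3))
    = (a3 AND NOT a1 OR a3) AND NOT (NOT a3 AND NOT (NOT a3 AND a1 OR NOT a3))
    = (a3 AND NOT a1 OR a3) AND (a3 OR NOT a3 AND a1 OR NOT a3)
    = a3 AND (a3 OR NOT a3 AND a1 OR NOT a3)
    = a3 AND (a3 OR NOT a3)
    = a3
These differ: at a1=1, a3=0, E1 = 1 but E2 = 0.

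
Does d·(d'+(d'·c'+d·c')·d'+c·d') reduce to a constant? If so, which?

yes, False

d·(d'+(d'·c'+d·c')·d'+c·d')
= d·(d'+c'·d'+c·d')   — distribution
= d·(d'+d')   — distribution
= d·d'   — idempotence
= 0   — complement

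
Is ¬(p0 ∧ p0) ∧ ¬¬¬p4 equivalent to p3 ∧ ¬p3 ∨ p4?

E1: ¬(p0 ∧ p0) ∧ ¬¬¬p4
    = ¬p0 ∧ ¬¬¬p4
    = ¬p0 ∧ ¬p4
E2: p3 ∧ ¬p3 ∨ p4
    = p4
These differ: at p0=0, p3=0, p4=1, E1 = 0 but E2 = 1.

No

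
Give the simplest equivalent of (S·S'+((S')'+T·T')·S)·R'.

S·R'

(S·S'+((S')'+T·T')·S)·R'
= (S·S'+(S+T·T')·S)·R'   — double negation
= (S·S'+S·S)·R'   — complement / identity
= S·R'   — distribution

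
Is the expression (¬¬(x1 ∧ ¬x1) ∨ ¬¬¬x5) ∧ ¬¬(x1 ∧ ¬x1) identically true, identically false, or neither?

(¬¬(x1 ∧ ¬x1) ∨ ¬¬¬x5) ∧ ¬¬(x1 ∧ ¬x1)
= (¬¬(x1 ∧ ¬x1) ∨ ¬x5) ∧ ¬¬(x1 ∧ ¬x1)   [double negation]
= ¬¬(x1 ∧ ¬x1)   [absorption]
= x1 ∧ ¬x1   [double negation]
= False   [complement]

identically false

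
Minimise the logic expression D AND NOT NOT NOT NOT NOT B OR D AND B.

D

D AND NOT NOT NOT NOT NOT B OR D AND B
= D AND NOT NOT NOT B OR D AND B   — double negation
= D AND NOT B OR D AND B   — double negation
= D   — distribution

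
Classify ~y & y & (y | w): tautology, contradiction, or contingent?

~y & y & (y | w)
= ~y & y
= 0

contradiction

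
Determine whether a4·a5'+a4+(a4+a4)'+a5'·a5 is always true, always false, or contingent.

a4·a5'+a4+(a4+a4)'+a5'·a5
= a4·a5'+a4+(a4+a4)'   — complement / identity
= a4+(a4+a4)'   — absorption
= a4+a4'   — idempotence
= 1   — complement

always true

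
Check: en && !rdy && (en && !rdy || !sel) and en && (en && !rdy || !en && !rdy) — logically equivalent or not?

E1: en && !rdy && (en && !rdy || !sel)
    = en && !rdy   (absorption)
E2: en && (en && !rdy || !en && !rdy)
    = en && !rdy   (distribution)
Both reduce to en && !rdy, so they are equivalent.

Yes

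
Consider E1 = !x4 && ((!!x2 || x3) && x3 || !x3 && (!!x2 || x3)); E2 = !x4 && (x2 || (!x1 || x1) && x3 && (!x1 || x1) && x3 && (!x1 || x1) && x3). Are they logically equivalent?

E1: !x4 && ((!!x2 || x3) && x3 || !x3 && (!!x2 || x3))
    = !x4 && (!!x2 || x3)   — distribution
    = !x4 && (x2 || x3)   — double negation
E2: !x4 && (x2 || (!x1 || x1) && x3 && (!x1 || x1) && x3 && (!x1 || x1) && x3)
    = !x4 && (x2 || (!x1 || x1) && x3 && (!x1 || x1) && x3)   — idempotence
    = !x4 && (x2 || (!x1 || x1) && x3)   — idempotence
    = !x4 && (x2 || x3)   — complement / identity
Both reduce to !x4 && (x2 || x3), so they are equivalent.

Yes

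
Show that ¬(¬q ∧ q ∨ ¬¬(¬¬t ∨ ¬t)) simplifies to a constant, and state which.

False

¬(¬q ∧ q ∨ ¬¬(¬¬t ∨ ¬t))
= ¬¬¬(¬¬t ∨ ¬t)   [complement / identity]
= ¬¬(¬t ∧ t)   [De Morgan]
= ¬t ∧ t   [double negation]
= False   [complement]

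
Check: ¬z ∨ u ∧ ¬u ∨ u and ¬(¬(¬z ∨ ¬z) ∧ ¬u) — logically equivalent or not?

E1: ¬z ∨ u ∧ ¬u ∨ u
    = ¬z ∨ u   [complement / identity]
E2: ¬(¬(¬z ∨ ¬z) ∧ ¬u)
    = ¬(¬¬z ∧ ¬u)   [idempotence]
    = ¬z ∨ u   [De Morgan]
Both reduce to ¬z ∨ u, so they are equivalent.

Yes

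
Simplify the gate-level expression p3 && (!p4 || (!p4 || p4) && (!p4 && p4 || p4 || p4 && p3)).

p3

p3 && (!p4 || (!p4 || p4) && (!p4 && p4 || p4 || p4 && p3))
= p3 && (!p4 || !p4 && p4 || p4 || p4 && p3)
= p3 && (!p4 || p4 || p4 && p3)
= p3 && (!p4 || p4)
= p3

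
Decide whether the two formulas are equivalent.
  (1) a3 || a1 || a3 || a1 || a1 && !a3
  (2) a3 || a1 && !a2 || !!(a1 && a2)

E1: a3 || a1 || a3 || a1 || a1 && !a3
    = a3 || a1 || a3 || a1   — absorption
    = a3 || a1   — idempotence
E2: a3 || a1 && !a2 || !!(a1 && a2)
    = a3 || a1 && !a2 || a1 && a2   — double negation
    = a3 || a1   — distribution
Both reduce to a3 || a1, so they are equivalent.

Yes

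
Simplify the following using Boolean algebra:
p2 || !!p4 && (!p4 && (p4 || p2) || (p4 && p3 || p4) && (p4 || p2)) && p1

p2 || p4 && p1

p2 || !!p4 && (!p4 && (p4 || p2) || (p4 && p3 || p4) && (p4 || p2)) && p1
= p2 || !!p4 && (!p4 && (p4 || p2) || p4 && (p4 || p2)) && p1   (absorption)
= p2 || p4 && (!p4 && (p4 || p2) || p4 && (p4 || p2)) && p1   (double negation)
= p2 || p4 && (p4 || p2) && p1   (distribution)
= p2 || p4 && p1   (absorption)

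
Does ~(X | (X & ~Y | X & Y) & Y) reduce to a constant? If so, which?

no

~(X | (X & ~Y | X & Y) & Y)
= ~(X | X & Y)
= ~X
This depends on X, so it is not a constant.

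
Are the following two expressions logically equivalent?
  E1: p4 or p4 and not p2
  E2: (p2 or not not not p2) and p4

Yes

E1: p4 or p4 and not p2
    = p4   [absorption]
E2: (p2 or not not not p2) and p4
    = (p2 or not p2) and p4   [double negation]
    = p4   [complement / identity]
Both reduce to p4, so they are equivalent.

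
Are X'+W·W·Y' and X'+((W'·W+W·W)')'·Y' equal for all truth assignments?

Yes

E1: X'+W·W·Y'
    = X'+W·Y'   — idempotence
E2: X'+((W'·W+W·W)')'·Y'
    = X'+(W')'·Y'   — distribution
    = X'+W·Y'   — double negation
Both reduce to X'+W·Y', so they are equivalent.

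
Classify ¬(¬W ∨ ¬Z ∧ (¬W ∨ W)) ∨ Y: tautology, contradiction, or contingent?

contingent

¬(¬W ∨ ¬Z ∧ (¬W ∨ W)) ∨ Y
= ¬(¬W ∨ ¬Z) ∨ Y   (complement / identity)
= W ∧ Z ∨ Y   (De Morgan)
This depends on W, Y, Z, so it is not a constant.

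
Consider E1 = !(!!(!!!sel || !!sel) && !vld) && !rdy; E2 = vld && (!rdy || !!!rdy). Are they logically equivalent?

E1: !(!!(!!!sel || !!sel) && !vld) && !rdy
    = !(!(!!sel && !sel) && !vld) && !rdy   — De Morgan
    = !(!(sel && !sel) && !vld) && !rdy   — double negation
    = (sel && !sel || vld) && !rdy   — De Morgan
    = vld && !rdy   — complement / identity
E2: vld && (!rdy || !!!rdy)
    = vld && (!rdy || !rdy)   — double negation
    = vld && !rdy   — idempotence
Both reduce to vld && !rdy, so they are equivalent.

Yes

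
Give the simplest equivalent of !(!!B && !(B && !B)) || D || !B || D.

!(!!B && !(B && !B)) || D || !B || D
= !B || B && !B || D || !B || D   (De Morgan)
= !B || D || !B || D   (complement / identity)
= !B || D   (idempotence)

!B || D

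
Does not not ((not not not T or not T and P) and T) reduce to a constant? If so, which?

yes, False

not not ((not not not T or not T and P) and T)
= not not ((not T or not T and P) and T)
= not not (not T and T)
= not T and T
= False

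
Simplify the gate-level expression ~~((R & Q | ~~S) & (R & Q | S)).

R & Q | S

~~((R & Q | ~~S) & (R & Q | S))
= (R & Q | ~~S) & (R & Q | S)
= (R & Q | S) & (R & Q | S)
= R & Q | S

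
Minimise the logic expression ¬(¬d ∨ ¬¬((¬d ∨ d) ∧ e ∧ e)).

¬(¬d ∨ ¬¬((¬d ∨ d) ∧ e ∧ e))
= d ∧ ¬((¬d ∨ d) ∧ e ∧ e)   (De Morgan)
= d ∧ ¬(e ∧ e)   (complement / identity)
= d ∧ ¬e   (idempotence)

d ∧ ¬e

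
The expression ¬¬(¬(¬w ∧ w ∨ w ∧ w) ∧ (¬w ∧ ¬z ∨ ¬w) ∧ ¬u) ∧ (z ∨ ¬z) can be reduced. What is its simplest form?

¬¬(¬(¬w ∧ w ∨ w ∧ w) ∧ (¬w ∧ ¬z ∨ ¬w) ∧ ¬u) ∧ (z ∨ ¬z)
= ¬¬(¬(¬w ∧ w ∨ w ∧ w) ∧ ¬w ∧ ¬u) ∧ (z ∨ ¬z)   — absorption
= ¬¬(¬w ∧ ¬w ∧ ¬u) ∧ (z ∨ ¬z)   — distribution
= ¬¬(¬w ∧ ¬w ∧ ¬u)   — complement / identity
= ¬¬(¬w ∧ ¬u)   — idempotence
= ¬w ∧ ¬u   — double negation

¬w ∧ ¬u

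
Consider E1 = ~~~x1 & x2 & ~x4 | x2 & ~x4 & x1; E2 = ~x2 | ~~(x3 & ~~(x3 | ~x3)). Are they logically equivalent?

E1: ~~~x1 & x2 & ~x4 | x2 & ~x4 & x1
    = ~x1 & x2 & ~x4 | x2 & ~x4 & x1   — double negation
    = x2 & ~x4   — distribution
E2: ~x2 | ~~(x3 & ~~(x3 | ~x3))
    = ~x2 | ~~(x3 & (x3 | ~x3))   — double negation
    = ~x2 | ~~x3   — complement / identity
    = ~x2 | x3   — double negation
These differ: at x1=0, x2=0, x3=1, x4=0, E1 = 0 but E2 = 1.

No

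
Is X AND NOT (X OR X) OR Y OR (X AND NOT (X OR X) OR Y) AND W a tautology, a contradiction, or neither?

neither

X AND NOT (X OR X) OR Y OR (X AND NOT (X OR X) OR Y) AND W
= X AND NOT (X OR X) OR Y   (absorption)
= X AND NOT X OR Y   (idempotence)
= Y   (complement / identity)
This depends on Y, so it is not a constant.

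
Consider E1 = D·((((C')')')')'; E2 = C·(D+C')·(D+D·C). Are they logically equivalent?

E1: D·((((C')')')')'
    = D·((C')')'
    = D·C'
E2: C·(D+C')·(D+D·C)
    = C·(D+C')·D
    = C·D
These differ: at C=0, D=1, E1 = 1 but E2 = 0.

No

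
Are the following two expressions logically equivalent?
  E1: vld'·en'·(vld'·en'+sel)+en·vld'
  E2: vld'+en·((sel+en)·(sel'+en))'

Yes

E1: vld'·en'·(vld'·en'+sel)+en·vld'
    = vld'·en'+en·vld'   — absorption
    = vld'   — distribution
E2: vld'+en·((sel+en)·(sel'+en))'
    = vld'+en·(en+sel·sel')'   — distribution
    = vld'+en·en'   — complement / identity
    = vld'   — complement / identity
Both reduce to vld', so they are equivalent.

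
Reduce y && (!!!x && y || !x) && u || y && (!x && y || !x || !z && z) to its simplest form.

y && (!!!x && y || !x) && u || y && (!x && y || !x || !z && z)
= y && (!!!x && y || !x) && u || y && (!x && y || !x)   [complement / identity]
= y && (!x && y || !x) && u || y && (!x && y || !x)   [double negation]
= y && (!x && y || !x)   [absorption]
= y && !x   [absorption]

y && !x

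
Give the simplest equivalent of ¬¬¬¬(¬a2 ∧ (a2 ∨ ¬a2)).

¬¬¬¬(¬a2 ∧ (a2 ∨ ¬a2))
= ¬¬¬¬¬a2
= ¬¬¬a2
= ¬a2

¬a2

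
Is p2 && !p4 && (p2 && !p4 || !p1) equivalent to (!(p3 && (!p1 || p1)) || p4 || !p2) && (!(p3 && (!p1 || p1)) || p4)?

No

E1: p2 && !p4 && (p2 && !p4 || !p1)
    = p2 && !p4   (absorption)
E2: (!(p3 && (!p1 || p1)) || p4 || !p2) && (!(p3 && (!p1 || p1)) || p4)
    = !(p3 && (!p1 || p1)) || p4   (absorption)
    = !p3 || p4   (complement / identity)
These differ: at p1=1, p2=0, p3=0, p4=1, E1 = 0 but E2 = 1.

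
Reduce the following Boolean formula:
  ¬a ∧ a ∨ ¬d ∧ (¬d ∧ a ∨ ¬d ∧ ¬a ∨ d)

¬d

¬a ∧ a ∨ ¬d ∧ (¬d ∧ a ∨ ¬d ∧ ¬a ∨ d)
= ¬a ∧ a ∨ ¬d ∧ (¬d ∨ d)   — distribution
= ¬a ∧ a ∨ ¬d   — complement / identity
= ¬d   — complement / identity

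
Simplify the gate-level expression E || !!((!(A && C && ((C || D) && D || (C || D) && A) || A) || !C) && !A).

E || !A

E || !!((!(A && C && ((C || D) && D || (C || D) && A) || A) || !C) && !A)
= E || !!((!(A && C && (D || A) && (C || D) || A) || !C) && !A)   [distribution]
= E || !!((!(A && C && (A && C || D) || A) || !C) && !A)   [distribution]
= E || !!((!(A && C || A) || !C) && !A)   [absorption]
= E || !!((!A || !C) && !A)   [absorption]
= E || (!A || !C) && !A   [double negation]
= E || !A   [absorption]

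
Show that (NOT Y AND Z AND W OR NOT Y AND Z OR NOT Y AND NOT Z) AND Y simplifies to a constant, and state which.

FALSE

(NOT Y AND Z AND W OR NOT Y AND Z OR NOT Y AND NOT Z) AND Y
= (NOT Y AND Z OR NOT Y AND NOT Z) AND Y   [absorption]
= NOT Y AND Y   [distribution]
= FALSE   [complement]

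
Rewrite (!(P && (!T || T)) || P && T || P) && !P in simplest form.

(!(P && (!T || T)) || P && T || P) && !P
= (!(P && (!T || T)) || P) && !P
= (!P || P) && !P
= !P

!P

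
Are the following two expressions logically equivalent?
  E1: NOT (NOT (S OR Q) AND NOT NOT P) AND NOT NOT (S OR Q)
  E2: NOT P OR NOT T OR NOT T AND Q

No

E1: NOT (NOT (S OR Q) AND NOT NOT P) AND NOT NOT (S OR Q)
    = (S OR Q OR NOT P) AND NOT NOT (S OR Q)   (De Morgan)
    = (S OR Q OR NOT P) AND (S OR Q)   (double negation)
    = S OR Q   (absorption)
E2: NOT P OR NOT T OR NOT T AND Q
    = NOT P OR NOT T   (absorption)
These differ: at P=0, Q=0, S=0, T=1, E1 = 0 but E2 = 1.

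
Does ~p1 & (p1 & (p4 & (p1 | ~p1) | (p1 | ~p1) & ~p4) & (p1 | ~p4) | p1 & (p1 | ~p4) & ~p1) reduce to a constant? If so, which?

~p1 & (p1 & (p4 & (p1 | ~p1) | (p1 | ~p1) & ~p4) & (p1 | ~p4) | p1 & (p1 | ~p4) & ~p1)
= ~p1 & (p1 & (p1 | ~p1) & (p1 | ~p4) | p1 & (p1 | ~p4) & ~p1)
= ~p1 & (p1 & (p1 | ~p4) | p1 & (p1 | ~p4) & ~p1)
= ~p1 & p1 & (p1 | ~p4)
= ~p1 & p1
= 0

yes, False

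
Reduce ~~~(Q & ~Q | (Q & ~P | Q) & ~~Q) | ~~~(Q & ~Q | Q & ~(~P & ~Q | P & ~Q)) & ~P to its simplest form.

~Q

~~~(Q & ~Q | (Q & ~P | Q) & ~~Q) | ~~~(Q & ~Q | Q & ~(~P & ~Q | P & ~Q)) & ~P
= ~~~(Q & ~Q | Q & ~~Q) | ~~~(Q & ~Q | Q & ~(~P & ~Q | P & ~Q)) & ~P   — absorption
= ~~~(Q & ~Q | Q & ~~Q) | ~~~(Q & ~Q | Q & ~~Q) & ~P   — distribution
= ~~~(Q & ~Q | Q & ~~Q)   — absorption
= ~~~(Q & ~Q | Q & Q)   — double negation
= ~(Q & ~Q | Q & Q)   — double negation
= ~Q   — distribution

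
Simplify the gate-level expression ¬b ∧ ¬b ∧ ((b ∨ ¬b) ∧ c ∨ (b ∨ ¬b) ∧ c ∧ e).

¬b ∧ ¬b ∧ ((b ∨ ¬b) ∧ c ∨ (b ∨ ¬b) ∧ c ∧ e)
= ¬b ∧ ¬b ∧ (b ∨ ¬b) ∧ c   (absorption)
= ¬b ∧ ¬b ∧ c   (complement / identity)
= ¬b ∧ c   (idempotence)

¬b ∧ c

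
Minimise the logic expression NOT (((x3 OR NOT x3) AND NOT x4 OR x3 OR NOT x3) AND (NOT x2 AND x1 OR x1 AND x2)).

NOT x1

NOT (((x3 OR NOT x3) AND NOT x4 OR x3 OR NOT x3) AND (NOT x2 AND x1 OR x1 AND x2))
= NOT ((x3 OR NOT x3) AND (NOT x2 AND x1 OR x1 AND x2))   (absorption)
= NOT (NOT x2 AND x1 OR x1 AND x2)   (complement / identity)
= NOT x1   (distribution)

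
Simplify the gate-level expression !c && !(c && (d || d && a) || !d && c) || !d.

!c && !(c && (d || d && a) || !d && c) || !d
= !c && !(c && d || !d && c) || !d   — absorption
= !c && !c || !d   — distribution
= !c || !d   — idempotence

!c || !d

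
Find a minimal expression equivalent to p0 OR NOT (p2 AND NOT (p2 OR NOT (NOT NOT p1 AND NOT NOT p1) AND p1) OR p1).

p0 OR NOT (p2 AND NOT (p2 OR NOT (NOT NOT p1 AND NOT NOT p1) AND p1) OR p1)
= p0 OR NOT (p2 AND NOT (p2 OR NOT NOT NOT p1 AND p1) OR p1)   (idempotence)
= p0 OR NOT (p2 AND NOT (p2 OR NOT p1 AND p1) OR p1)   (double negation)
= p0 OR NOT (p2 AND NOT p2 OR p1)   (complement / identity)
= p0 OR NOT p1   (complement / identity)

p0 OR NOT p1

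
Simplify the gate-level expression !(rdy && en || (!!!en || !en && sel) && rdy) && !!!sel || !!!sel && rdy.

!(rdy && en || (!!!en || !en && sel) && rdy) && !!!sel || !!!sel && rdy
= !(rdy && en || (!en || !en && sel) && rdy) && !!!sel || !!!sel && rdy   — double negation
= !(rdy && en || !en && rdy) && !!!sel || !!!sel && rdy   — absorption
= !rdy && !!!sel || !!!sel && rdy   — distribution
= !!!sel   — distribution
= !sel   — double negation

!sel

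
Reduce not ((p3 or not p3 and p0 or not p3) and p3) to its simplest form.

not p3

not ((p3 or not p3 and p0 or not p3) and p3)
= not ((p3 or not p3) and p3)   (absorption)
= not p3   (complement / identity)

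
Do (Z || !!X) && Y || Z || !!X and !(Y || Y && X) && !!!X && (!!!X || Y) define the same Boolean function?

No

E1: (Z || !!X) && Y || Z || !!X
    = Z || !!X   — absorption
    = Z || X   — double negation
E2: !(Y || Y && X) && !!!X && (!!!X || Y)
    = !(Y || Y && X) && !!!X   — absorption
    = !Y && !!!X   — absorption
    = !Y && !X   — double negation
These differ: at X=1, Y=1, Z=1, E1 = 1 but E2 = 0.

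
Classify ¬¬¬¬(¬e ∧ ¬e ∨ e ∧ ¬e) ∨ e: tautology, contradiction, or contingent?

¬¬¬¬(¬e ∧ ¬e ∨ e ∧ ¬e) ∨ e
= ¬¬(¬e ∧ ¬e ∨ e ∧ ¬e) ∨ e   — double negation
= ¬e ∧ ¬e ∨ e ∧ ¬e ∨ e   — double negation
= ¬e ∨ e   — distribution
= True   — complement

tautology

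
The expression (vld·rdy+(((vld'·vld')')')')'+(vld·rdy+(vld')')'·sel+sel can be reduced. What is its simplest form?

vld'+sel

(vld·rdy+(((vld'·vld')')')')'+(vld·rdy+(vld')')'·sel+sel
= (vld·rdy+(((vld')')')')'+(vld·rdy+(vld')')'·sel+sel   — idempotence
= (vld·rdy+(vld')')'+(vld·rdy+(vld')')'·sel+sel   — double negation
= (vld·rdy+(vld')')'+sel   — absorption
= (vld·rdy+vld)'+sel   — double negation
= vld'+sel   — absorption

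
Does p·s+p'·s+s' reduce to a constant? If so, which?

yes, True

p·s+p'·s+s'
= s+s'
= 1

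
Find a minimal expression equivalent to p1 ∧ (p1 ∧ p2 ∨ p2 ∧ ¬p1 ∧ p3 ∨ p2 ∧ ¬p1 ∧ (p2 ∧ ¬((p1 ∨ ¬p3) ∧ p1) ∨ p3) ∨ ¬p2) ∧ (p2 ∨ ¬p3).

p1 ∧ (p1 ∧ p2 ∨ p2 ∧ ¬p1 ∧ p3 ∨ p2 ∧ ¬p1 ∧ (p2 ∧ ¬((p1 ∨ ¬p3) ∧ p1) ∨ p3) ∨ ¬p2) ∧ (p2 ∨ ¬p3)
= p1 ∧ (p1 ∧ p2 ∨ p2 ∧ ¬p1 ∧ p3 ∨ p2 ∧ ¬p1 ∧ (p2 ∧ ¬p1 ∨ p3) ∨ ¬p2) ∧ (p2 ∨ ¬p3)   — absorption
= p1 ∧ (p1 ∧ p2 ∨ p2 ∧ ¬p1 ∧ p3 ∨ p2 ∧ ¬p1 ∨ ¬p2) ∧ (p2 ∨ ¬p3)   — absorption
= p1 ∧ (p1 ∧ p2 ∨ p2 ∧ ¬p1 ∨ ¬p2) ∧ (p2 ∨ ¬p3)   — absorption
= p1 ∧ (p2 ∨ ¬p2) ∧ (p2 ∨ ¬p3)   — distribution
= p1 ∧ (p2 ∨ ¬p3)   — complement / identity

p1 ∧ (p2 ∨ ¬p3)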